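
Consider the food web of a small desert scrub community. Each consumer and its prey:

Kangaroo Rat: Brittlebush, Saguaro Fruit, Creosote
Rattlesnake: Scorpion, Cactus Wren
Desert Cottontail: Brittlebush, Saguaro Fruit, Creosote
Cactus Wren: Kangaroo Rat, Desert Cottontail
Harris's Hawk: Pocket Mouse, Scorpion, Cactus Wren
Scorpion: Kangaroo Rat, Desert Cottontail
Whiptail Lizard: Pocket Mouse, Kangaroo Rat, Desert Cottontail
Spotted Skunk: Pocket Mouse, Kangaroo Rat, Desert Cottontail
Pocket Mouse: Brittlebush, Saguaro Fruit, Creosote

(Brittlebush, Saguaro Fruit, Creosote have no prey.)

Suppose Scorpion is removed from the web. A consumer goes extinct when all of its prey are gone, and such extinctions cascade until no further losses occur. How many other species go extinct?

Remove Scorpion.
Every predator of it retains at least one other prey: Rattlesnake still has Cactus Wren; Harris's Hawk still has Pocket Mouse, Cactus Wren.
No consumer loses all prey, so no secondary extinctions occur.

0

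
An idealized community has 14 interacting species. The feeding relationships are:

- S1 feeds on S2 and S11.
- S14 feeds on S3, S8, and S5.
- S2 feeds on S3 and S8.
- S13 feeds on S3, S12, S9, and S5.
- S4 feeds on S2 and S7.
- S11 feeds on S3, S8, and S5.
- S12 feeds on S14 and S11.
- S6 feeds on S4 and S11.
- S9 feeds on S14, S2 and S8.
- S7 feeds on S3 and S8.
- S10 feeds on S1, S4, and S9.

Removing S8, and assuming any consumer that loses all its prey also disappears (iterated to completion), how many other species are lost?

0

Remove S8.
Every predator of it retains at least one other prey: S14 still has S5, S3; S7 still has S3; S2 still has S3; S11 still has S5, S3; S9 still has S14, S2.
No consumer loses all prey, so no secondary extinctions occur.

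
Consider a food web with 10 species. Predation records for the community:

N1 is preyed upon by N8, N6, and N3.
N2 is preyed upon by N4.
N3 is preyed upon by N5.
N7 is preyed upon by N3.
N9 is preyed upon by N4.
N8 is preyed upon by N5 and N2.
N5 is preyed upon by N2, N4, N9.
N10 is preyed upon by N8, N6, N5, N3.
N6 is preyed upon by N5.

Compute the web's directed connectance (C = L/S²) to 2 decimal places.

The web has S = 10 species and L = 17 feeding links.
C = L / S² = 17 / 100 = 0.1700 ≈ 0.17.

C = 0.17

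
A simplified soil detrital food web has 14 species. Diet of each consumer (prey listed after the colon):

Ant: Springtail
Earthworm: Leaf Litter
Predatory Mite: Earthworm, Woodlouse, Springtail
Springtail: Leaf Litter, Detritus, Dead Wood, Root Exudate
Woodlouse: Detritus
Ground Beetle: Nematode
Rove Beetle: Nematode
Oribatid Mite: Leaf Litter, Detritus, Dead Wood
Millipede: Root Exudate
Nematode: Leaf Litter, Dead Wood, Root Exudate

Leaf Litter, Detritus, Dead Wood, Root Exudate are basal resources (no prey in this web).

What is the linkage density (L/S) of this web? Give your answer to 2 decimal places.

L/S = 1.36

There are L = 19 links among S = 14 species.
L/S = 19/14 = 1.3571 ≈ 1.36.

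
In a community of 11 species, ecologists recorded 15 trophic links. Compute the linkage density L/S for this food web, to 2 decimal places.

There are L = 15 links among S = 11 species.
L/S = 15/11 = 1.3636 ≈ 1.36.

L/S = 1.36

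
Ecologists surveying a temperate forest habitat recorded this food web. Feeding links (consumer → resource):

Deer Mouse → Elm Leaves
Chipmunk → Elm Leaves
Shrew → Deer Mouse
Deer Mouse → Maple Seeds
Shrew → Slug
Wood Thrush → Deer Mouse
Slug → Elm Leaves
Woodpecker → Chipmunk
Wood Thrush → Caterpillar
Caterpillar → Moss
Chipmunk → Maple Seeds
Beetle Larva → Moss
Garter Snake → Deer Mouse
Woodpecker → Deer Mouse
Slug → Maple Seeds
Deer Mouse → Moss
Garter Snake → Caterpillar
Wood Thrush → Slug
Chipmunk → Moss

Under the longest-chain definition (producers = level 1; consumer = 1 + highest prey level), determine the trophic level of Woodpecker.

Trophic level 3

Elm Leaves is a producer → level 1.
Chipmunk eats Elm Leaves (level 1); other prey at levels: Moss 1, Maple Seeds 1 → level 2.
Woodpecker eats Chipmunk (level 2); other prey at levels: Deer Mouse 2 → level 3.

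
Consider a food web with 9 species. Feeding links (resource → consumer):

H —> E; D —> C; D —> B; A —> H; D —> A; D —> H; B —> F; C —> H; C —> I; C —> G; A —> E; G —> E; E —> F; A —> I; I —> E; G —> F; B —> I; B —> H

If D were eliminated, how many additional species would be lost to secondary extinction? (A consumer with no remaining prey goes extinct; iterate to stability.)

8

Remove D.
Round 1: A (all prey gone), C (all prey gone), B (all prey gone) → extinct.
Round 2: G (all prey gone), H (all prey gone), I (all prey gone) → extinct.
Round 3: E (all prey gone) → extinct.
Round 4: F (all prey gone) → extinct.
No further losses. Total secondary extinctions: 8.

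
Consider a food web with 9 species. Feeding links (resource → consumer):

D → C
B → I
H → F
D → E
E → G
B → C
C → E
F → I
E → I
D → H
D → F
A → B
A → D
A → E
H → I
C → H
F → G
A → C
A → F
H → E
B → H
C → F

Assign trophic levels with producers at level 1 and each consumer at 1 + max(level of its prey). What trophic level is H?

A is a producer → level 1.
B eats A → level 2.
C eats B (level 2); other prey at levels: A 1, D 2 → level 3.
H eats C (level 3); other prey at levels: B 2, D 2 → level 4.

Trophic level 4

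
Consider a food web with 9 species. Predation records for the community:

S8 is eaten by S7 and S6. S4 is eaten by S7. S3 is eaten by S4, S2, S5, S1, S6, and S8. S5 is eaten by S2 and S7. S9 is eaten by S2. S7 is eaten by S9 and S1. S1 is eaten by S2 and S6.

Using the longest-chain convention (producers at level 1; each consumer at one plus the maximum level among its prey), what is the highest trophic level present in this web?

Producers (level 1): S3.
S3 → S4 → S7 → S9 → S2 gives S2 level 5.
No species has a prey at level 5, so no species reaches level 6.

5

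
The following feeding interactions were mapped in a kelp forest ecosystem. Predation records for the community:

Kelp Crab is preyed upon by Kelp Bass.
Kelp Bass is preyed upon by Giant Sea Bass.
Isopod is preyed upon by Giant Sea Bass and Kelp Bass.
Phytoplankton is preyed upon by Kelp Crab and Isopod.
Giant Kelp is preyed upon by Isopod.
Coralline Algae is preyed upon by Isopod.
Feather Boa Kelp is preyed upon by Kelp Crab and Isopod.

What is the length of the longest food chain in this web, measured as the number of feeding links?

3 links

One longest chain: Giant Kelp → Isopod → Kelp Bass → Giant Sea Bass.
It has 4 species and 3 links.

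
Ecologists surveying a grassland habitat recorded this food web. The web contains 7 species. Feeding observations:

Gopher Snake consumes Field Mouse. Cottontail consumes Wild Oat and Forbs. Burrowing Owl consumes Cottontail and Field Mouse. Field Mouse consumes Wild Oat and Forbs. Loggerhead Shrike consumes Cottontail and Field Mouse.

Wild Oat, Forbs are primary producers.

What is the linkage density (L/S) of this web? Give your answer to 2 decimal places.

There are L = 9 links among S = 7 species.
L/S = 9/7 = 1.2857 ≈ 1.29.

L/S = 1.29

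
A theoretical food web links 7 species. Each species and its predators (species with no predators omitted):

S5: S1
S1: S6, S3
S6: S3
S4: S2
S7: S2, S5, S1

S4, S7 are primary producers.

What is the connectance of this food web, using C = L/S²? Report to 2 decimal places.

The web has S = 7 species and L = 8 feeding links.
C = L / S² = 8 / 49 = 0.1633 ≈ 0.16.

C = 0.16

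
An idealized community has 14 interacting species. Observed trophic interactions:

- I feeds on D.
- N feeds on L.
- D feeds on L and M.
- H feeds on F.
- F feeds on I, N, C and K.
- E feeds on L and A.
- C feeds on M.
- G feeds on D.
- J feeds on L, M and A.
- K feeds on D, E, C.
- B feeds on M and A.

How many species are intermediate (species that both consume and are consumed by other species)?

Intermediate species (has both prey and predators): C, N, D, E, I, K, F.
Count: 7.

7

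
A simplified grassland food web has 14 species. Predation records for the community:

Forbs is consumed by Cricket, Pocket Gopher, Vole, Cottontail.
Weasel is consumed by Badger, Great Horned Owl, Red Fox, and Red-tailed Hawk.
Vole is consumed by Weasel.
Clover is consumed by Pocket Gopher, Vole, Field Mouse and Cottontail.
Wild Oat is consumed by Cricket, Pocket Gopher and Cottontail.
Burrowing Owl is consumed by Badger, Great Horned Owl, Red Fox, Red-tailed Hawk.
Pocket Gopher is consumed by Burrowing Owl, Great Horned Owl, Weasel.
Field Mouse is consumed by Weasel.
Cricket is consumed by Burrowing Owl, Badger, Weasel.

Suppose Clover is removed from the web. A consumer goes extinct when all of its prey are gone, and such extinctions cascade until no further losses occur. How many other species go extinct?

Remove Clover.
Round 1: Field Mouse (all prey gone) → extinct.
No further losses. Total secondary extinctions: 1.

1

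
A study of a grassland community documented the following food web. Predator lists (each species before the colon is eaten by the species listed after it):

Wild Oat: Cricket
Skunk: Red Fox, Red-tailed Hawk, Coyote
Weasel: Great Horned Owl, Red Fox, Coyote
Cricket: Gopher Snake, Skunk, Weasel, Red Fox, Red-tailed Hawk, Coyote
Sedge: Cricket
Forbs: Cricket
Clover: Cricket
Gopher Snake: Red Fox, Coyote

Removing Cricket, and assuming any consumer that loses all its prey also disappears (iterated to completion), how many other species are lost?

7

Remove Cricket.
Round 1: Gopher Snake (all prey gone), Skunk (all prey gone), Weasel (all prey gone) → extinct.
Round 2: Great Horned Owl (all prey gone), Red Fox (all prey gone), Red-tailed Hawk (all prey gone), Coyote (all prey gone) → extinct.
No further losses. Total secondary extinctions: 7.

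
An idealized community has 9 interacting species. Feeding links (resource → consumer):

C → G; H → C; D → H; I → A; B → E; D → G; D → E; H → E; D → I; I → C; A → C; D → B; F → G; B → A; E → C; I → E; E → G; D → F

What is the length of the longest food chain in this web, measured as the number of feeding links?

4 links

One longest chain: D → B → A → C → G.
It has 5 species and 4 links.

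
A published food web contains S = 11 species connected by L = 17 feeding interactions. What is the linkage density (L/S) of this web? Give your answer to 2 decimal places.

L/S = 1.55

There are L = 17 links among S = 11 species.
L/S = 17/11 = 1.5455 ≈ 1.55.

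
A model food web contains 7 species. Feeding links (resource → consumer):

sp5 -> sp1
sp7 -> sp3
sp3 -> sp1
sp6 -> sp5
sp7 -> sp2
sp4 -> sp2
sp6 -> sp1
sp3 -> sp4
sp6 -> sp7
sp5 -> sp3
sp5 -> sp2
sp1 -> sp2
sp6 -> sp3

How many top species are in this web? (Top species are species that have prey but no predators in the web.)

1

Top species (has prey, but nothing eats it): sp2.
Count: 1.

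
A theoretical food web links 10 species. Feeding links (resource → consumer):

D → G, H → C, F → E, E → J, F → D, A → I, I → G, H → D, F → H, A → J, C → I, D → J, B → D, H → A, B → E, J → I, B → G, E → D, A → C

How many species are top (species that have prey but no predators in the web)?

1

Top species (has prey, but nothing eats it): G.
Count: 1.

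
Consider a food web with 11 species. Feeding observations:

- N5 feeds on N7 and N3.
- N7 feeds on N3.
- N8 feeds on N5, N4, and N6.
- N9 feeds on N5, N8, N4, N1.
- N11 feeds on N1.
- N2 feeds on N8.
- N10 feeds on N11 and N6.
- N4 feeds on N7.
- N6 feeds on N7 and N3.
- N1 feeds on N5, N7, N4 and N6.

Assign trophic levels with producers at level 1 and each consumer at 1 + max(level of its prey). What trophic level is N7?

N3 is a producer → level 1.
N7 eats N3 → level 2.

Trophic level 2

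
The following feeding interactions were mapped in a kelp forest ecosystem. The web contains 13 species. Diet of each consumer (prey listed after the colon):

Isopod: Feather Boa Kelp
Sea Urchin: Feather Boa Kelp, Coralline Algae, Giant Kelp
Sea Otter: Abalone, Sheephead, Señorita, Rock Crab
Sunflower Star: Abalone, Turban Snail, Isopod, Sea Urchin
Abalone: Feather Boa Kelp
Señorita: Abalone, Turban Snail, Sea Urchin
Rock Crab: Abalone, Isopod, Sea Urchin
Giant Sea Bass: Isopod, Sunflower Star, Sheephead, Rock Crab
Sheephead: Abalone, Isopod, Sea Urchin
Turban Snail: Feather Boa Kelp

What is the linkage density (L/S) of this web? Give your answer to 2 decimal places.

There are L = 27 links among S = 13 species.
L/S = 27/13 = 2.0769 ≈ 2.08.

L/S = 2.08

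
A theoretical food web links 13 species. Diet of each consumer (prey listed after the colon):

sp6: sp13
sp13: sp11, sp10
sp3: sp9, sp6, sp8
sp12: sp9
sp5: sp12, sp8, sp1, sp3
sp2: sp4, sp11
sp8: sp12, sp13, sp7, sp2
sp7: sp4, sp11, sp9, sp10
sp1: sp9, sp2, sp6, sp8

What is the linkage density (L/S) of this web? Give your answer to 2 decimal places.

L/S = 1.92

There are L = 25 links among S = 13 species.
L/S = 25/13 = 1.9231 ≈ 1.92.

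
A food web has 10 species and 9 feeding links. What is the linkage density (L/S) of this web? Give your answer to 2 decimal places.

There are L = 9 links among S = 10 species.
L/S = 9/10 = 0.9000 ≈ 0.90.

L/S = 0.90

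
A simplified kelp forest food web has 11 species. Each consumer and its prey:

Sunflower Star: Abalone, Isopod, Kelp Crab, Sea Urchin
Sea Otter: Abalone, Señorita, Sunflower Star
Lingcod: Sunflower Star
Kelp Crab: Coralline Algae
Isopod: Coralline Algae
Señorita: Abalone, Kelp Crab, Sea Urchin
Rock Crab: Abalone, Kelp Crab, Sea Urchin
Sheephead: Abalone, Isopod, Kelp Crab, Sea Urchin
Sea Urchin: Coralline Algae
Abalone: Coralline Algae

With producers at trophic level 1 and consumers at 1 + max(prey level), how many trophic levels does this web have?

Producers (level 1): Coralline Algae.
Coralline Algae → Abalone → Sunflower Star → Sea Otter gives Sea Otter level 4.
No species has a prey at level 4, so no species reaches level 5.

4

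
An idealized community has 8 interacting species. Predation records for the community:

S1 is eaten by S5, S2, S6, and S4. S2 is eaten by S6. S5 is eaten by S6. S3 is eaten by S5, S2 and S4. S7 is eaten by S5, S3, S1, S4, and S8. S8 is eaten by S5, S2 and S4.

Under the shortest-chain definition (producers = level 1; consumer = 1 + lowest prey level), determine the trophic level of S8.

S7 is a producer → level 1.
S8 eats S7 → level 2.

Trophic level 2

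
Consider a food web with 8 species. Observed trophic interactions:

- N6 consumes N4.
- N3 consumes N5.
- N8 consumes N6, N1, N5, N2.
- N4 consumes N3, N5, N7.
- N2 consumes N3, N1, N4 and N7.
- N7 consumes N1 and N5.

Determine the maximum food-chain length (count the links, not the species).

4 links

One longest chain: N5 → N3 → N4 → N6 → N8.
It has 5 species and 4 links.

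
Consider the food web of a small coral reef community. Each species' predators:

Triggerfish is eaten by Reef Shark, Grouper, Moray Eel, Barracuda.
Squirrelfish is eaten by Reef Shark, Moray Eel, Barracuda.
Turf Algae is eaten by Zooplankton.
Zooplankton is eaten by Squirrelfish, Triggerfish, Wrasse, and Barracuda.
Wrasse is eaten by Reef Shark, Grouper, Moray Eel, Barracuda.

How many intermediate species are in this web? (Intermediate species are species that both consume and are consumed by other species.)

Intermediate species (has both prey and predators): Zooplankton, Wrasse, Squirrelfish, Triggerfish.
Count: 4.

4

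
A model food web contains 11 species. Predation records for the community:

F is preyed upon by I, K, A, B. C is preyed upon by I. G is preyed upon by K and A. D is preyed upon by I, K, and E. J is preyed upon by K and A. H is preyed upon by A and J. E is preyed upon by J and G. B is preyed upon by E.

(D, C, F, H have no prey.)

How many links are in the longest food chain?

One longest chain: F → B → E → J → K.
It has 5 species and 4 links.

4 links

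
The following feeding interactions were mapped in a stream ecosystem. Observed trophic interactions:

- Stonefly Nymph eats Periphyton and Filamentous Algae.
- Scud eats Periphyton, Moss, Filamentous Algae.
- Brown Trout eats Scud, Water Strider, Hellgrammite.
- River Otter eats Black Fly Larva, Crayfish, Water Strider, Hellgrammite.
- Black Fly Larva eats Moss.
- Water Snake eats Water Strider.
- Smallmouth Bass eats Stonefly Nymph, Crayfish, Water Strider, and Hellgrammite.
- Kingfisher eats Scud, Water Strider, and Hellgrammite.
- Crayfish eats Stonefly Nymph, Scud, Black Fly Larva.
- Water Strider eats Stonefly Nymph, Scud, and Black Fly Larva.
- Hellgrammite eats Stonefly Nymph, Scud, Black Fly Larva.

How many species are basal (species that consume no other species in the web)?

3

Basal species (no prey listed): Periphyton, Moss, Filamentous Algae.
Count: 3.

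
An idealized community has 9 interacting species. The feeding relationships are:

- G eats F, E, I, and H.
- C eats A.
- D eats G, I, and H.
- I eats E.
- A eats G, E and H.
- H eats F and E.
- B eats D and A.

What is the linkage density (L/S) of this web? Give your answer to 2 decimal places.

L/S = 1.78

There are L = 16 links among S = 9 species.
L/S = 16/9 = 1.7778 ≈ 1.78.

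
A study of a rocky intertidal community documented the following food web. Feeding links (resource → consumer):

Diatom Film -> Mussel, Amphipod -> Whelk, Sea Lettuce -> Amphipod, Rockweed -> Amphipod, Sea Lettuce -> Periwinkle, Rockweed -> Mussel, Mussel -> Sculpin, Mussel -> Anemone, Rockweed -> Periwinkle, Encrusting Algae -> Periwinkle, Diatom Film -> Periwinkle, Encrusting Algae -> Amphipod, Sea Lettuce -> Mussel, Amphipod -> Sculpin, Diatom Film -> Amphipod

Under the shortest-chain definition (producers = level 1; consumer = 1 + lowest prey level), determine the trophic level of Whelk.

Diatom Film is a producer → level 1.
Amphipod eats Diatom Film → level 2.
Whelk eats Amphipod → level 3.
No prey of Whelk is below level 2, so 3 is the minimum.

Trophic level 3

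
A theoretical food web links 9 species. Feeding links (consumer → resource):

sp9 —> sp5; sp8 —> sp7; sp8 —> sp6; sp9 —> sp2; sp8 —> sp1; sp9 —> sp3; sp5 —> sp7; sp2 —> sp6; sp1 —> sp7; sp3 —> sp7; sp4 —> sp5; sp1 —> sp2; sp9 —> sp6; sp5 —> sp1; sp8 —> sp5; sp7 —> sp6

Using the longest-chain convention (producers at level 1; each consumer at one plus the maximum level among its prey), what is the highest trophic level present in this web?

5

Producers (level 1): sp6.
sp6 → sp2 → sp1 → sp5 → sp8 gives sp8 level 5.
No species has a prey at level 5, so no species reaches level 6.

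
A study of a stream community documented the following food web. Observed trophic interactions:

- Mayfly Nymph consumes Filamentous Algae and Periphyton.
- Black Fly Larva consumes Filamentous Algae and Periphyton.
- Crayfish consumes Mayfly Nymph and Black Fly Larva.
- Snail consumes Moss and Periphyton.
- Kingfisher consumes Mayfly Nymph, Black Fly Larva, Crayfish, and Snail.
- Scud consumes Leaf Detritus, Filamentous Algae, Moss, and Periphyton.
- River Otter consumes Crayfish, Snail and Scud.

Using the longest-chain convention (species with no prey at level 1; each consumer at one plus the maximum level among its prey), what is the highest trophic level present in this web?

Basal resources (level 1): Periphyton, Leaf Detritus, Moss, Filamentous Algae.
Periphyton → Black Fly Larva → Crayfish → Kingfisher gives Kingfisher level 4.
No species has a prey at level 4, so no species reaches level 5.

4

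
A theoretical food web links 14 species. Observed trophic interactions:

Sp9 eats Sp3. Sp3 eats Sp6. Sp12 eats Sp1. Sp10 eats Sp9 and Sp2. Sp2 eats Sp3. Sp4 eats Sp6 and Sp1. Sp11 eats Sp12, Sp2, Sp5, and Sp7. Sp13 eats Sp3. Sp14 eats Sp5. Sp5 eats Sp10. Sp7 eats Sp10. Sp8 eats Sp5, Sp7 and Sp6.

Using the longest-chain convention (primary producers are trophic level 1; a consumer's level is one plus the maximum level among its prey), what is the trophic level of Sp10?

Sp6 is a producer → level 1.
Sp3 eats Sp6 → level 2.
Sp2 eats Sp3 → level 3.
Sp10 eats Sp2 (level 3); other prey at levels: Sp9 3 → level 4.

Trophic level 4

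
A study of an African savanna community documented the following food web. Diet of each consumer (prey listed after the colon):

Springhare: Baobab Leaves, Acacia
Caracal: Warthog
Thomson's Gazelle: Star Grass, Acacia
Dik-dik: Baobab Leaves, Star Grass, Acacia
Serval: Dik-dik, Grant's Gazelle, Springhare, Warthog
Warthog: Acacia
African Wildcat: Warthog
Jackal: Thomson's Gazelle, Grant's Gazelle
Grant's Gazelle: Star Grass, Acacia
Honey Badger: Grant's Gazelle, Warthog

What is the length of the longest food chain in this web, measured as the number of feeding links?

2 links

One longest chain: Acacia → Warthog → African Wildcat.
It has 3 species and 2 links.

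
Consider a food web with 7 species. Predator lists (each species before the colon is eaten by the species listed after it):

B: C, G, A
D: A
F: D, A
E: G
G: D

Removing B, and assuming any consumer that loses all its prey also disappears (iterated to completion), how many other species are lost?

1

Remove B.
Round 1: C (all prey gone) → extinct.
No further losses. Total secondary extinctions: 1.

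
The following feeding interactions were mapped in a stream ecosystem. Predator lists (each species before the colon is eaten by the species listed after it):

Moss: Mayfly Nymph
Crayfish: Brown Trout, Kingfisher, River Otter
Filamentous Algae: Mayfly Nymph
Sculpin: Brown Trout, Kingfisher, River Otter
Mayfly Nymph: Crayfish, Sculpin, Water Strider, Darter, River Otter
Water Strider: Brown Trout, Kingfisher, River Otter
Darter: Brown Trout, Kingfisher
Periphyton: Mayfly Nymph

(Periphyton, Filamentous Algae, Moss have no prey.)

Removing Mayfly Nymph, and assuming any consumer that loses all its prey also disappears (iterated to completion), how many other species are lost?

Remove Mayfly Nymph.
Round 1: Crayfish (all prey gone), Sculpin (all prey gone), Water Strider (all prey gone), Darter (all prey gone) → extinct.
Round 2: Brown Trout (all prey gone), Kingfisher (all prey gone), River Otter (all prey gone) → extinct.
No further losses. Total secondary extinctions: 7.

7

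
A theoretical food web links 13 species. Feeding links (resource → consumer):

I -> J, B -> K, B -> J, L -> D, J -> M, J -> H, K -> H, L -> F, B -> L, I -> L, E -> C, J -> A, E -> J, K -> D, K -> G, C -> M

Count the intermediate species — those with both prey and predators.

4

Intermediate species (has both prey and predators): K, L, C, J.
Count: 4.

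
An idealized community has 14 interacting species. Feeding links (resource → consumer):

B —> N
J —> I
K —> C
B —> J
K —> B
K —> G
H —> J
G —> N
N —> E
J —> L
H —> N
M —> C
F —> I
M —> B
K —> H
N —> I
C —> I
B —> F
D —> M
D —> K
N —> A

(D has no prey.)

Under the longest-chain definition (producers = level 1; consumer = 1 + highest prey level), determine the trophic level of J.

Trophic level 4

D is a producer → level 1.
K eats D → level 2.
H eats K → level 3.
J eats H (level 3); other prey at levels: B 3 → level 4.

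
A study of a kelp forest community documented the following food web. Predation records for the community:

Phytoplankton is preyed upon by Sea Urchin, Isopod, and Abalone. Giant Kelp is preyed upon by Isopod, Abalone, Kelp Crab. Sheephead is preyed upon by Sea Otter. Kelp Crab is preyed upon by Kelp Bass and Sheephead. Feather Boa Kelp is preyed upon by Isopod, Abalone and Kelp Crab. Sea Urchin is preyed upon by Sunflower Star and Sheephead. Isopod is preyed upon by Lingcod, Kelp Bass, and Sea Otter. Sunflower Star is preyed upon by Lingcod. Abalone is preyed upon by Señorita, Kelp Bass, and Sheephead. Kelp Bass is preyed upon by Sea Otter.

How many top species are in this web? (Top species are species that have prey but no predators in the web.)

Top species (has prey, but nothing eats it): Señorita, Sea Otter, Lingcod.
Count: 3.

3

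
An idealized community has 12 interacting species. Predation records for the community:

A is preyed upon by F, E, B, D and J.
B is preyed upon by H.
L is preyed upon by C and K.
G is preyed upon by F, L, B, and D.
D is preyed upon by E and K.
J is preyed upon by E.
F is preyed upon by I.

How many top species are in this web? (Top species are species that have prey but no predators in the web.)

Top species (has prey, but nothing eats it): H, I, C, K, E.
Count: 5.

5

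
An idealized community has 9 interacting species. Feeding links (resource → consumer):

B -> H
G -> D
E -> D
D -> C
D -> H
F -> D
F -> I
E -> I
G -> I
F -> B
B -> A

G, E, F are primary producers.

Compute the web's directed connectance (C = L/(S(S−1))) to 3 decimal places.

C = 0.153

The web has S = 9 species and L = 11 feeding links.
C = L / (S(S−1)) = 11 / 72 = 0.1528 ≈ 0.153.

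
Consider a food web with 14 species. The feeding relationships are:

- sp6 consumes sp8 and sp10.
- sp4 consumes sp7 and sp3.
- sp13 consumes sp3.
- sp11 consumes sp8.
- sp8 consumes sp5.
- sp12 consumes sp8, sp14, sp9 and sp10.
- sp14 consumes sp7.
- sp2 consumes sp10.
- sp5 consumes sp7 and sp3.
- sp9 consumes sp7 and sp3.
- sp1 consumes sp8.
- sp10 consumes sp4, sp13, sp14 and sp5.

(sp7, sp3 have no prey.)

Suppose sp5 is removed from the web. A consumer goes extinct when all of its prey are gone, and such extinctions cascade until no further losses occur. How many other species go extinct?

3

Remove sp5.
Round 1: sp8 (all prey gone) → extinct.
Round 2: sp1 (all prey gone), sp11 (all prey gone) → extinct.
No further losses. Total secondary extinctions: 3.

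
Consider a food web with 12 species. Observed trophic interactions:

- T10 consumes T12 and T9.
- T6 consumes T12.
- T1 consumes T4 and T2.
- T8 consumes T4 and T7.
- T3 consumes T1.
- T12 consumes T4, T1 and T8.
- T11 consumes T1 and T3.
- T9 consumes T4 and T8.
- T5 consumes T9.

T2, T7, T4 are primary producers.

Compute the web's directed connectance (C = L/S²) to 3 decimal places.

The web has S = 12 species and L = 16 feeding links.
C = L / S² = 16 / 144 = 0.1111 ≈ 0.111.

C = 0.111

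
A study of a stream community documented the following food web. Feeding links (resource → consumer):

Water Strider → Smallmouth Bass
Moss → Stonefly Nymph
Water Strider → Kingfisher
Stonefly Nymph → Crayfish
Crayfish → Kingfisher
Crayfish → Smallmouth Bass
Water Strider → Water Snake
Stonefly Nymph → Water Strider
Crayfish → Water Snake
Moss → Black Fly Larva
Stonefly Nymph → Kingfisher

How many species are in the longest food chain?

4 species

One longest chain: Moss → Stonefly Nymph → Crayfish → Water Snake.
It has 4 species and 3 links.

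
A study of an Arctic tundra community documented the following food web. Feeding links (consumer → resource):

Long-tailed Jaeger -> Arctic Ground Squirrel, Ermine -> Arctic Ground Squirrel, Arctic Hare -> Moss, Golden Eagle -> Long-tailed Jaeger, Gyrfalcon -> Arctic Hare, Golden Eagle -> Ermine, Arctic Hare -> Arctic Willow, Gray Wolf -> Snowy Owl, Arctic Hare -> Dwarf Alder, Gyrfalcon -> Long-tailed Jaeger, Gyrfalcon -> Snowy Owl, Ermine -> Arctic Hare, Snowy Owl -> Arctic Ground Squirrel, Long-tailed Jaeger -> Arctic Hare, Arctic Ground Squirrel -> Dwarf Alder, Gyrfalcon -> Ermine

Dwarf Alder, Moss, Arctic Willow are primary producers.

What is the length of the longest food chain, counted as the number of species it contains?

One longest chain: Dwarf Alder → Arctic Ground Squirrel → Ermine → Gyrfalcon.
It has 4 species and 3 links.

4 species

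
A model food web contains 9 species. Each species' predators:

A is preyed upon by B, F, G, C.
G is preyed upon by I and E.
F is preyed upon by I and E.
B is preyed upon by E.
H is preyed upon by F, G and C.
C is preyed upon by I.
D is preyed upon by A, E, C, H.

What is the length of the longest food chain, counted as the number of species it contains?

4 species

One longest chain: D → H → G → E.
It has 4 species and 3 links.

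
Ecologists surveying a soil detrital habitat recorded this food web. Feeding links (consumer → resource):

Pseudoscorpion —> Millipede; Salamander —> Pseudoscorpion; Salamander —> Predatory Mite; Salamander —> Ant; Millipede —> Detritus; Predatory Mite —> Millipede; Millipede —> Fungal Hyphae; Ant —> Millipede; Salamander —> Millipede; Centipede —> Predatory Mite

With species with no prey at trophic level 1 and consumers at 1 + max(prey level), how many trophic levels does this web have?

4

Basal resources (level 1): Fungal Hyphae, Detritus.
Fungal Hyphae → Millipede → Predatory Mite → Centipede gives Centipede level 4.
No species has a prey at level 4, so no species reaches level 5.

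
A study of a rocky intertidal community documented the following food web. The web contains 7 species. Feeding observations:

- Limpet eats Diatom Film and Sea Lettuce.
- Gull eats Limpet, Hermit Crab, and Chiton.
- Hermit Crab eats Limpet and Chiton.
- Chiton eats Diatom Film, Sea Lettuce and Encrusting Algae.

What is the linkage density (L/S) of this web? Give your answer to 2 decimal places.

L/S = 1.43

There are L = 10 links among S = 7 species.
L/S = 10/7 = 1.4286 ≈ 1.43.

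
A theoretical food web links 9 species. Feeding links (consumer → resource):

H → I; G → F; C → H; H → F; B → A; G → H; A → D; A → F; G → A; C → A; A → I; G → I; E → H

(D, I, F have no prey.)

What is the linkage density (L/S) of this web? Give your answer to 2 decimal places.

There are L = 13 links among S = 9 species.
L/S = 13/9 = 1.4444 ≈ 1.44.

L/S = 1.44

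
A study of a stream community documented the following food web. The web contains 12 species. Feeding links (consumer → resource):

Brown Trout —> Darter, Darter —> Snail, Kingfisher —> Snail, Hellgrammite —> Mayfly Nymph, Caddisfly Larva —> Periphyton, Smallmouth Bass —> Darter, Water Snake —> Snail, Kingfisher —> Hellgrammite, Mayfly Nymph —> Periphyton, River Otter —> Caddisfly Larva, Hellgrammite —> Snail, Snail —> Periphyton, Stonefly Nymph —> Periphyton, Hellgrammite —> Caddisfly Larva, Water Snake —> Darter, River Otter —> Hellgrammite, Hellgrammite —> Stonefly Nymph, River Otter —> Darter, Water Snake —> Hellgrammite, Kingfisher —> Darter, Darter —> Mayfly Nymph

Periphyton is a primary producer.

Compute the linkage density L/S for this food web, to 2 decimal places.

L/S = 1.75

There are L = 21 links among S = 12 species.
L/S = 21/12 = 1.7500 ≈ 1.75.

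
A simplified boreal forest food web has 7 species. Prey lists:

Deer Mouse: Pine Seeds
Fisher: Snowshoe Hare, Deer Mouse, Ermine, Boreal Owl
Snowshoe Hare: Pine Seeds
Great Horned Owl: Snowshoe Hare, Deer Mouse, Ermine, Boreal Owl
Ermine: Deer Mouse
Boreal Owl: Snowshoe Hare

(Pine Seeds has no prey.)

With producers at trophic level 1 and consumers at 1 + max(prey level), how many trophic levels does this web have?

4

Producers (level 1): Pine Seeds.
Pine Seeds → Deer Mouse → Ermine → Great Horned Owl gives Great Horned Owl level 4.
No species has a prey at level 4, so no species reaches level 5.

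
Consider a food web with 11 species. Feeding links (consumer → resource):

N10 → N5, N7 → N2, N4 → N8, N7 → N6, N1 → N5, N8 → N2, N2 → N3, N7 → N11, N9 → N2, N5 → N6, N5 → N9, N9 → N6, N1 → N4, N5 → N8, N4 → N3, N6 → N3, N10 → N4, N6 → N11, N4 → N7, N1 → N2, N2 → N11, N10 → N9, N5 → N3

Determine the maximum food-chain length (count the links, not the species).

4 links

One longest chain: N11 → N6 → N7 → N4 → N10.
It has 5 species and 4 links.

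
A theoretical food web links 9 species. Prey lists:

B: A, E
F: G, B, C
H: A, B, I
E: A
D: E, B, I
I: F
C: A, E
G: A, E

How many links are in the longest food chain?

5 links

One longest chain: A → E → G → F → I → D.
It has 6 species and 5 links.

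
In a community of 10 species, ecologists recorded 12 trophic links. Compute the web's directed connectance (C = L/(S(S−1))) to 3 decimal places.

C = 0.133

The web has S = 10 species and L = 12 feeding links.
C = L / (S(S−1)) = 12 / 90 = 0.1333 ≈ 0.133.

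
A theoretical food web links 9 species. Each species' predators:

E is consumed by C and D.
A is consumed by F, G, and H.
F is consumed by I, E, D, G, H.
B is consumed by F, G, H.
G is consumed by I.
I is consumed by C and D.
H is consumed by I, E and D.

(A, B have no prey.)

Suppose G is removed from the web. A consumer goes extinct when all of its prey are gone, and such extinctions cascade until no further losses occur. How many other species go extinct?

0

Remove G.
Every predator of it retains at least one other prey: I still has F, H.
No consumer loses all prey, so no secondary extinctions occur.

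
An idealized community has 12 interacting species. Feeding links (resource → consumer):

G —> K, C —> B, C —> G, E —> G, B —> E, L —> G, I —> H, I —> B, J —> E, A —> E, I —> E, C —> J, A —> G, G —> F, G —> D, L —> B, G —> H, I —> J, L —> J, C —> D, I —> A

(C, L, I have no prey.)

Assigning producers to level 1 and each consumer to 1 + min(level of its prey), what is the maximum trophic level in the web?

Producers (level 1): C, L, I.
Following each consumer down to its lowest-level prey: C → G → K (levels 1 through 3).
All prey of K (G 2) are at level 2 or above, so K is at level 1 + 2 = 3.
Every consumer has at least one prey at level 2 or below, so none exceeds level 3.

3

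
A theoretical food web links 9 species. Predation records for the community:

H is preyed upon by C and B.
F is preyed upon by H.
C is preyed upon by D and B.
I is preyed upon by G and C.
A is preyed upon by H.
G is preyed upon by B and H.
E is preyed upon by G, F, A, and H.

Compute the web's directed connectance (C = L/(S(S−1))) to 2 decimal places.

The web has S = 9 species and L = 14 feeding links.
C = L / (S(S−1)) = 14 / 72 = 0.1944 ≈ 0.19.

C = 0.19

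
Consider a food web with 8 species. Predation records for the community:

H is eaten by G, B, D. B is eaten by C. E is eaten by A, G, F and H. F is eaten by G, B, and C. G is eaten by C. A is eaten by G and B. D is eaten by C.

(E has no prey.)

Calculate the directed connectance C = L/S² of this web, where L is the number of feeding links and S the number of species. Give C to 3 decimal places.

C = 0.234

The web has S = 8 species and L = 15 feeding links.
C = L / S² = 15 / 64 = 0.2344 ≈ 0.234.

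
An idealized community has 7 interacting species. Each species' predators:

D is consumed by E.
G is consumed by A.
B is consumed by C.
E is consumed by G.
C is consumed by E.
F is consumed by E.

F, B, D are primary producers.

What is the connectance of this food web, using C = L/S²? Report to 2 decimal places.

C = 0.12

The web has S = 7 species and L = 6 feeding links.
C = L / S² = 6 / 49 = 0.1224 ≈ 0.12.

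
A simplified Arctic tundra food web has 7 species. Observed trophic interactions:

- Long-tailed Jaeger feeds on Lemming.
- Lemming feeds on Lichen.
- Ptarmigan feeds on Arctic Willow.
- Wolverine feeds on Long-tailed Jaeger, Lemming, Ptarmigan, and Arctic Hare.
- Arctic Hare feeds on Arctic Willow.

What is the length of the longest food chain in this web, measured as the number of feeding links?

3 links

One longest chain: Lichen → Lemming → Long-tailed Jaeger → Wolverine.
It has 4 species and 3 links.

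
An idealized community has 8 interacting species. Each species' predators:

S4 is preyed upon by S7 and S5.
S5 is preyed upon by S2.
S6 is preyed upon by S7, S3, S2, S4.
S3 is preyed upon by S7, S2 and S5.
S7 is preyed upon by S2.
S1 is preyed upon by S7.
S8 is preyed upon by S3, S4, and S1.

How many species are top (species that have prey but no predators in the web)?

1

Top species (has prey, but nothing eats it): S2.
Count: 1.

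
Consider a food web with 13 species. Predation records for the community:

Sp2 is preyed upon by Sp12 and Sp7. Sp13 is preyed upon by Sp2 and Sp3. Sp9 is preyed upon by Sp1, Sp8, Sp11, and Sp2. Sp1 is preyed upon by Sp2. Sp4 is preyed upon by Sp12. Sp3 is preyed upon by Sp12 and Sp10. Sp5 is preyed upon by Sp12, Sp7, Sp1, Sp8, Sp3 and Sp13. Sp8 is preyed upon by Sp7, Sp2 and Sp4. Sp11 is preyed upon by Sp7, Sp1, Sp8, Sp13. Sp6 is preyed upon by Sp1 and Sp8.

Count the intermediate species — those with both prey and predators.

7

Intermediate species (has both prey and predators): Sp11, Sp13, Sp8, Sp1, Sp3, Sp2, Sp4.
Count: 7.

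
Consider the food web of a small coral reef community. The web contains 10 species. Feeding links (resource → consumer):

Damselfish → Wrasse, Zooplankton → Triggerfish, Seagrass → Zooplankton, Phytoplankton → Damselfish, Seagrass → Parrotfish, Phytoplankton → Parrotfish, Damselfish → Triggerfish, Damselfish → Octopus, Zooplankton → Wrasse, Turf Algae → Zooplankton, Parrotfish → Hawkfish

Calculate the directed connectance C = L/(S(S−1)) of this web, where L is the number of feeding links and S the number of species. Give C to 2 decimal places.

The web has S = 10 species and L = 11 feeding links.
C = L / (S(S−1)) = 11 / 90 = 0.1222 ≈ 0.12.

C = 0.12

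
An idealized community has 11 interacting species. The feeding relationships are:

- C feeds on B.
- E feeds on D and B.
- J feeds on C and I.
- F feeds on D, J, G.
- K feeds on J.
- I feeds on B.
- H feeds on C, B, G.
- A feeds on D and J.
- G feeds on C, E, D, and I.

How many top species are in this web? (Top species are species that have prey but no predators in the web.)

4

Top species (has prey, but nothing eats it): H, F, K, A.
Count: 4.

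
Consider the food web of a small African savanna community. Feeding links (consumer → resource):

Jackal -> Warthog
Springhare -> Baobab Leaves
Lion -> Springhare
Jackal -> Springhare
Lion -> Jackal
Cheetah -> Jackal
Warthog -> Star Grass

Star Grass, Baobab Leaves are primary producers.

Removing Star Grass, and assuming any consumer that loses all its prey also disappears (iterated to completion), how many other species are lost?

Remove Star Grass.
Round 1: Warthog (all prey gone) → extinct.
No further losses. Total secondary extinctions: 1.

1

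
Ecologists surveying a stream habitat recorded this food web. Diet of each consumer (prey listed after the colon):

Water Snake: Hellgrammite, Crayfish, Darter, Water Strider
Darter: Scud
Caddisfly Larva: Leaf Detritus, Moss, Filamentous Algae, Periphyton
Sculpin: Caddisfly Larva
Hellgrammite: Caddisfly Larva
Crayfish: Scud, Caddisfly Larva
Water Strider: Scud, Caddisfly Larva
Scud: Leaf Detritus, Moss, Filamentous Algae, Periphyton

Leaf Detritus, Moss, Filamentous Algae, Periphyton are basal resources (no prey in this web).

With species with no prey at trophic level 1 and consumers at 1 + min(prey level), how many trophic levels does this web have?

Basal resources (level 1): Leaf Detritus, Moss, Filamentous Algae, Periphyton.
Following each consumer down to its lowest-level prey: Leaf Detritus → Scud → Darter → Water Snake (levels 1 through 4).
All prey of Water Snake (Darter 3, Water Strider 3, Hellgrammite 3, Crayfish 3) are at level 3 or above, so Water Snake is at level 1 + 3 = 4.
Every consumer has at least one prey at level 3 or below, so none exceeds level 4.

4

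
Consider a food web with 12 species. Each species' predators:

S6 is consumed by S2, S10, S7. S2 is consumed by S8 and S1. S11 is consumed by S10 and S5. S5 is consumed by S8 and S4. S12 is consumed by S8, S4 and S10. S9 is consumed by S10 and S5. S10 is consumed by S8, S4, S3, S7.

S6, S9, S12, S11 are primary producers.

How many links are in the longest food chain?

One longest chain: S6 → S10 → S4.
It has 3 species and 2 links.

2 links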